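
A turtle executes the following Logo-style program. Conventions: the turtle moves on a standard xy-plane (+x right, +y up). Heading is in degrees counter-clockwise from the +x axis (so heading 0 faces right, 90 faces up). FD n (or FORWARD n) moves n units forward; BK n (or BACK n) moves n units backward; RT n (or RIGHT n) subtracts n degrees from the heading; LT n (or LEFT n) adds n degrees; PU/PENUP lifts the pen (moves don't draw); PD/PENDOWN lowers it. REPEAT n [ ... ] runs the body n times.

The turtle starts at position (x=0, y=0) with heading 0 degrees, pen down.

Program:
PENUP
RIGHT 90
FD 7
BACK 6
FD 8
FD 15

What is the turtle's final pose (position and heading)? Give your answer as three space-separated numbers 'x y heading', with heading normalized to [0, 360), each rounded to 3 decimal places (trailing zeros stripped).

Answer: 0 -24 270

Derivation:
Executing turtle program step by step:
Start: pos=(0,0), heading=0, pen down
PU: pen up
RT 90: heading 0 -> 270
FD 7: (0,0) -> (0,-7) [heading=270, move]
BK 6: (0,-7) -> (0,-1) [heading=270, move]
FD 8: (0,-1) -> (0,-9) [heading=270, move]
FD 15: (0,-9) -> (0,-24) [heading=270, move]
Final: pos=(0,-24), heading=270, 0 segment(s) drawn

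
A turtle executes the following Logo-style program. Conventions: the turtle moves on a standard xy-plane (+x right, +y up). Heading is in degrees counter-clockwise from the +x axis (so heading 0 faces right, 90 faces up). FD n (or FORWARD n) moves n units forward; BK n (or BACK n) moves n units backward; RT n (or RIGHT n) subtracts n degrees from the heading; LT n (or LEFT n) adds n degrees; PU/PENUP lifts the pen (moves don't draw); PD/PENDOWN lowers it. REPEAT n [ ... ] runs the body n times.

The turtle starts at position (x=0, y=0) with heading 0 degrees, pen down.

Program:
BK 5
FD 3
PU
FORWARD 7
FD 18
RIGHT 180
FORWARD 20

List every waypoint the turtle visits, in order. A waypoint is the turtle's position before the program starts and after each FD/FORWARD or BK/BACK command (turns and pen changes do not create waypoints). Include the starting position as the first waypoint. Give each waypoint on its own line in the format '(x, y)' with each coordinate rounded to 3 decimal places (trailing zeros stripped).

Executing turtle program step by step:
Start: pos=(0,0), heading=0, pen down
BK 5: (0,0) -> (-5,0) [heading=0, draw]
FD 3: (-5,0) -> (-2,0) [heading=0, draw]
PU: pen up
FD 7: (-2,0) -> (5,0) [heading=0, move]
FD 18: (5,0) -> (23,0) [heading=0, move]
RT 180: heading 0 -> 180
FD 20: (23,0) -> (3,0) [heading=180, move]
Final: pos=(3,0), heading=180, 2 segment(s) drawn
Waypoints (6 total):
(0, 0)
(-5, 0)
(-2, 0)
(5, 0)
(23, 0)
(3, 0)

Answer: (0, 0)
(-5, 0)
(-2, 0)
(5, 0)
(23, 0)
(3, 0)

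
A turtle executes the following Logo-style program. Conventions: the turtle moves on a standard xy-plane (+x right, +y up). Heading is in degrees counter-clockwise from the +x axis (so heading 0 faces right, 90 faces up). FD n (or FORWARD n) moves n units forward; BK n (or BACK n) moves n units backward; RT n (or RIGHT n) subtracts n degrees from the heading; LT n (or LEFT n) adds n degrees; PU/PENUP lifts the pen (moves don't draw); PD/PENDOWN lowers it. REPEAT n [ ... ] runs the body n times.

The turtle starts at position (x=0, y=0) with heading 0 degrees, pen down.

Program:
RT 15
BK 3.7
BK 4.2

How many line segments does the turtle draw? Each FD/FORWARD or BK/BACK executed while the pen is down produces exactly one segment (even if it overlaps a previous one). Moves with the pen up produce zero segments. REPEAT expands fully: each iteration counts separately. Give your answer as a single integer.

Executing turtle program step by step:
Start: pos=(0,0), heading=0, pen down
RT 15: heading 0 -> 345
BK 3.7: (0,0) -> (-3.574,0.958) [heading=345, draw]
BK 4.2: (-3.574,0.958) -> (-7.631,2.045) [heading=345, draw]
Final: pos=(-7.631,2.045), heading=345, 2 segment(s) drawn
Segments drawn: 2

Answer: 2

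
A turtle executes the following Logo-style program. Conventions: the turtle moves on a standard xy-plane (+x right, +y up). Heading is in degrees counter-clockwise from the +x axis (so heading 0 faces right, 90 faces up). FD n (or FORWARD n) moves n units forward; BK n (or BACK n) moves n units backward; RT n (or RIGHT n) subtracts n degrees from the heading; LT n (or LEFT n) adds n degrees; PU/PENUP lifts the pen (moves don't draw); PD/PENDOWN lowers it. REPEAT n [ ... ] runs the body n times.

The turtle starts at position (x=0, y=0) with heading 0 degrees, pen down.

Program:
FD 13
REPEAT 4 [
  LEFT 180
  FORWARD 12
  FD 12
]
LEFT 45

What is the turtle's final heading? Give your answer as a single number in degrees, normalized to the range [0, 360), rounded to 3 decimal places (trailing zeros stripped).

Answer: 45

Derivation:
Executing turtle program step by step:
Start: pos=(0,0), heading=0, pen down
FD 13: (0,0) -> (13,0) [heading=0, draw]
REPEAT 4 [
  -- iteration 1/4 --
  LT 180: heading 0 -> 180
  FD 12: (13,0) -> (1,0) [heading=180, draw]
  FD 12: (1,0) -> (-11,0) [heading=180, draw]
  -- iteration 2/4 --
  LT 180: heading 180 -> 0
  FD 12: (-11,0) -> (1,0) [heading=0, draw]
  FD 12: (1,0) -> (13,0) [heading=0, draw]
  -- iteration 3/4 --
  LT 180: heading 0 -> 180
  FD 12: (13,0) -> (1,0) [heading=180, draw]
  FD 12: (1,0) -> (-11,0) [heading=180, draw]
  -- iteration 4/4 --
  LT 180: heading 180 -> 0
  FD 12: (-11,0) -> (1,0) [heading=0, draw]
  FD 12: (1,0) -> (13,0) [heading=0, draw]
]
LT 45: heading 0 -> 45
Final: pos=(13,0), heading=45, 9 segment(s) drawn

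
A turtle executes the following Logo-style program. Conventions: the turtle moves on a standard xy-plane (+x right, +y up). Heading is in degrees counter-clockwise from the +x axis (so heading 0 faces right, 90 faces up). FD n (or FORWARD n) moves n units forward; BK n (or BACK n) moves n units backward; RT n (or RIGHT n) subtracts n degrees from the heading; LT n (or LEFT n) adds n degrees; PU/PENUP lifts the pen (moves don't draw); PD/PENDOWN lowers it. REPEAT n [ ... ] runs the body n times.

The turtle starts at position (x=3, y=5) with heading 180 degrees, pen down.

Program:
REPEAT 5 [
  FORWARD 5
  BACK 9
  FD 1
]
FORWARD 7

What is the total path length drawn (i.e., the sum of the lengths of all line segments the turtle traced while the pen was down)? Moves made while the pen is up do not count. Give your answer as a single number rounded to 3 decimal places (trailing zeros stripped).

Answer: 82

Derivation:
Executing turtle program step by step:
Start: pos=(3,5), heading=180, pen down
REPEAT 5 [
  -- iteration 1/5 --
  FD 5: (3,5) -> (-2,5) [heading=180, draw]
  BK 9: (-2,5) -> (7,5) [heading=180, draw]
  FD 1: (7,5) -> (6,5) [heading=180, draw]
  -- iteration 2/5 --
  FD 5: (6,5) -> (1,5) [heading=180, draw]
  BK 9: (1,5) -> (10,5) [heading=180, draw]
  FD 1: (10,5) -> (9,5) [heading=180, draw]
  -- iteration 3/5 --
  FD 5: (9,5) -> (4,5) [heading=180, draw]
  BK 9: (4,5) -> (13,5) [heading=180, draw]
  FD 1: (13,5) -> (12,5) [heading=180, draw]
  -- iteration 4/5 --
  FD 5: (12,5) -> (7,5) [heading=180, draw]
  BK 9: (7,5) -> (16,5) [heading=180, draw]
  FD 1: (16,5) -> (15,5) [heading=180, draw]
  -- iteration 5/5 --
  FD 5: (15,5) -> (10,5) [heading=180, draw]
  BK 9: (10,5) -> (19,5) [heading=180, draw]
  FD 1: (19,5) -> (18,5) [heading=180, draw]
]
FD 7: (18,5) -> (11,5) [heading=180, draw]
Final: pos=(11,5), heading=180, 16 segment(s) drawn

Segment lengths:
  seg 1: (3,5) -> (-2,5), length = 5
  seg 2: (-2,5) -> (7,5), length = 9
  seg 3: (7,5) -> (6,5), length = 1
  seg 4: (6,5) -> (1,5), length = 5
  seg 5: (1,5) -> (10,5), length = 9
  seg 6: (10,5) -> (9,5), length = 1
  seg 7: (9,5) -> (4,5), length = 5
  seg 8: (4,5) -> (13,5), length = 9
  seg 9: (13,5) -> (12,5), length = 1
  seg 10: (12,5) -> (7,5), length = 5
  seg 11: (7,5) -> (16,5), length = 9
  seg 12: (16,5) -> (15,5), length = 1
  seg 13: (15,5) -> (10,5), length = 5
  seg 14: (10,5) -> (19,5), length = 9
  seg 15: (19,5) -> (18,5), length = 1
  seg 16: (18,5) -> (11,5), length = 7
Total = 82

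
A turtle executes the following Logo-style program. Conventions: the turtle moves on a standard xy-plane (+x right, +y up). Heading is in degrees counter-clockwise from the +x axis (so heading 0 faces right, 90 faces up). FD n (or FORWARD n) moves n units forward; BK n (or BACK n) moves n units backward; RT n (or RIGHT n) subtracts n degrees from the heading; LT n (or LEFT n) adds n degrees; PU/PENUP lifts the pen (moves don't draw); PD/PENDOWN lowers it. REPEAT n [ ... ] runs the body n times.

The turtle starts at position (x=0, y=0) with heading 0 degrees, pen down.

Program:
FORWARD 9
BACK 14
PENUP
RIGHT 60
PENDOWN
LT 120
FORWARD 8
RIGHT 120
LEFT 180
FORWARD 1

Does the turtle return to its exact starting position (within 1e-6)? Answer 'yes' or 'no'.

Answer: no

Derivation:
Executing turtle program step by step:
Start: pos=(0,0), heading=0, pen down
FD 9: (0,0) -> (9,0) [heading=0, draw]
BK 14: (9,0) -> (-5,0) [heading=0, draw]
PU: pen up
RT 60: heading 0 -> 300
PD: pen down
LT 120: heading 300 -> 60
FD 8: (-5,0) -> (-1,6.928) [heading=60, draw]
RT 120: heading 60 -> 300
LT 180: heading 300 -> 120
FD 1: (-1,6.928) -> (-1.5,7.794) [heading=120, draw]
Final: pos=(-1.5,7.794), heading=120, 4 segment(s) drawn

Start position: (0, 0)
Final position: (-1.5, 7.794)
Distance = 7.937; >= 1e-6 -> NOT closed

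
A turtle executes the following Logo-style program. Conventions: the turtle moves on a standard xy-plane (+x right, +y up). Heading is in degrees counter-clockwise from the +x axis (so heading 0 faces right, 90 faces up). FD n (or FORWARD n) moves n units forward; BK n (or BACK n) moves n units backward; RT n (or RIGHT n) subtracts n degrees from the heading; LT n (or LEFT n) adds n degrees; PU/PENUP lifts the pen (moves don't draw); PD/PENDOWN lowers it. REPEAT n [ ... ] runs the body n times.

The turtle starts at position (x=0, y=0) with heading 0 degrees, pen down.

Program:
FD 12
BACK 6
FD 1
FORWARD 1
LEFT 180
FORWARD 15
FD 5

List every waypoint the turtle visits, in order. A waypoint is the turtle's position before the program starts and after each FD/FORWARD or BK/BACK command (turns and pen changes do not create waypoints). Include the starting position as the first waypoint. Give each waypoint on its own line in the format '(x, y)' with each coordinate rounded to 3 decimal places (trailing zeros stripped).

Answer: (0, 0)
(12, 0)
(6, 0)
(7, 0)
(8, 0)
(-7, 0)
(-12, 0)

Derivation:
Executing turtle program step by step:
Start: pos=(0,0), heading=0, pen down
FD 12: (0,0) -> (12,0) [heading=0, draw]
BK 6: (12,0) -> (6,0) [heading=0, draw]
FD 1: (6,0) -> (7,0) [heading=0, draw]
FD 1: (7,0) -> (8,0) [heading=0, draw]
LT 180: heading 0 -> 180
FD 15: (8,0) -> (-7,0) [heading=180, draw]
FD 5: (-7,0) -> (-12,0) [heading=180, draw]
Final: pos=(-12,0), heading=180, 6 segment(s) drawn
Waypoints (7 total):
(0, 0)
(12, 0)
(6, 0)
(7, 0)
(8, 0)
(-7, 0)
(-12, 0)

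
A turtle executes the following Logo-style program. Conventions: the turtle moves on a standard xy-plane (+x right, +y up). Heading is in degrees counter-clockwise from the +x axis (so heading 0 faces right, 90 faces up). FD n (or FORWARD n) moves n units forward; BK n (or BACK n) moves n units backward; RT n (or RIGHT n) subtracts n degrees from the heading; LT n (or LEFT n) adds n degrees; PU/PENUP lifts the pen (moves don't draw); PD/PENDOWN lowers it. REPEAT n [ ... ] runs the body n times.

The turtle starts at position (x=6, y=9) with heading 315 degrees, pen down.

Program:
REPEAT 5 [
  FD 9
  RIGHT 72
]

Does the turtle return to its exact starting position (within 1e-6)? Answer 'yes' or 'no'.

Answer: yes

Derivation:
Executing turtle program step by step:
Start: pos=(6,9), heading=315, pen down
REPEAT 5 [
  -- iteration 1/5 --
  FD 9: (6,9) -> (12.364,2.636) [heading=315, draw]
  RT 72: heading 315 -> 243
  -- iteration 2/5 --
  FD 9: (12.364,2.636) -> (8.278,-5.383) [heading=243, draw]
  RT 72: heading 243 -> 171
  -- iteration 3/5 --
  FD 9: (8.278,-5.383) -> (-0.611,-3.975) [heading=171, draw]
  RT 72: heading 171 -> 99
  -- iteration 4/5 --
  FD 9: (-0.611,-3.975) -> (-2.019,4.914) [heading=99, draw]
  RT 72: heading 99 -> 27
  -- iteration 5/5 --
  FD 9: (-2.019,4.914) -> (6,9) [heading=27, draw]
  RT 72: heading 27 -> 315
]
Final: pos=(6,9), heading=315, 5 segment(s) drawn

Start position: (6, 9)
Final position: (6, 9)
Distance = 0; < 1e-6 -> CLOSED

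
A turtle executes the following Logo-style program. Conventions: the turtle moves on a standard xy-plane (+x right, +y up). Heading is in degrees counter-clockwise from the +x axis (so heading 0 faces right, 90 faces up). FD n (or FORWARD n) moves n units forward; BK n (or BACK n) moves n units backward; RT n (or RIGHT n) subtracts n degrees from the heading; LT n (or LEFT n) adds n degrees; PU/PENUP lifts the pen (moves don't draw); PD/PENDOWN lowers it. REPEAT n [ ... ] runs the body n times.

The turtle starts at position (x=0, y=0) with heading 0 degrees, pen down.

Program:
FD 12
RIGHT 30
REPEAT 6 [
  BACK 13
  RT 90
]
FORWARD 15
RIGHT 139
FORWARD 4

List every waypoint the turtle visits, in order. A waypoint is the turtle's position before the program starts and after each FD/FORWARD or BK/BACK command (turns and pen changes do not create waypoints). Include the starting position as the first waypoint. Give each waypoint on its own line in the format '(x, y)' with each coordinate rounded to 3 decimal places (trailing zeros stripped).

Answer: (0, 0)
(12, 0)
(0.742, 6.5)
(7.242, 17.758)
(18.5, 11.258)
(12, 0)
(0.742, 6.5)
(7.242, 17.758)
(-5.749, 25.258)
(-1.822, 26.022)

Derivation:
Executing turtle program step by step:
Start: pos=(0,0), heading=0, pen down
FD 12: (0,0) -> (12,0) [heading=0, draw]
RT 30: heading 0 -> 330
REPEAT 6 [
  -- iteration 1/6 --
  BK 13: (12,0) -> (0.742,6.5) [heading=330, draw]
  RT 90: heading 330 -> 240
  -- iteration 2/6 --
  BK 13: (0.742,6.5) -> (7.242,17.758) [heading=240, draw]
  RT 90: heading 240 -> 150
  -- iteration 3/6 --
  BK 13: (7.242,17.758) -> (18.5,11.258) [heading=150, draw]
  RT 90: heading 150 -> 60
  -- iteration 4/6 --
  BK 13: (18.5,11.258) -> (12,0) [heading=60, draw]
  RT 90: heading 60 -> 330
  -- iteration 5/6 --
  BK 13: (12,0) -> (0.742,6.5) [heading=330, draw]
  RT 90: heading 330 -> 240
  -- iteration 6/6 --
  BK 13: (0.742,6.5) -> (7.242,17.758) [heading=240, draw]
  RT 90: heading 240 -> 150
]
FD 15: (7.242,17.758) -> (-5.749,25.258) [heading=150, draw]
RT 139: heading 150 -> 11
FD 4: (-5.749,25.258) -> (-1.822,26.022) [heading=11, draw]
Final: pos=(-1.822,26.022), heading=11, 9 segment(s) drawn
Waypoints (10 total):
(0, 0)
(12, 0)
(0.742, 6.5)
(7.242, 17.758)
(18.5, 11.258)
(12, 0)
(0.742, 6.5)
(7.242, 17.758)
(-5.749, 25.258)
(-1.822, 26.022)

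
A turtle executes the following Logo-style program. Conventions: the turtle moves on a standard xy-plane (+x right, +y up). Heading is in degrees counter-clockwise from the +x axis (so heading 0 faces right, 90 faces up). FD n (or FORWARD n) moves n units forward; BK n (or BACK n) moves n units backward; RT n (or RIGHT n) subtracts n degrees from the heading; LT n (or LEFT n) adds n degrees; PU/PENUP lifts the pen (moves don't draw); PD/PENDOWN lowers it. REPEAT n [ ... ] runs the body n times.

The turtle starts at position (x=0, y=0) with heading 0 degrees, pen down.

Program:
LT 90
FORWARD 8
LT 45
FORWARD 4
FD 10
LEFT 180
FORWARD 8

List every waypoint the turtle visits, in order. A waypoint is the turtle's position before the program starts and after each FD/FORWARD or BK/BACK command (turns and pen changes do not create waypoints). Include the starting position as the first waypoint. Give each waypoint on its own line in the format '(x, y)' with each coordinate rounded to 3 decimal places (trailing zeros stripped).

Answer: (0, 0)
(0, 8)
(-2.828, 10.828)
(-9.899, 17.899)
(-4.243, 12.243)

Derivation:
Executing turtle program step by step:
Start: pos=(0,0), heading=0, pen down
LT 90: heading 0 -> 90
FD 8: (0,0) -> (0,8) [heading=90, draw]
LT 45: heading 90 -> 135
FD 4: (0,8) -> (-2.828,10.828) [heading=135, draw]
FD 10: (-2.828,10.828) -> (-9.899,17.899) [heading=135, draw]
LT 180: heading 135 -> 315
FD 8: (-9.899,17.899) -> (-4.243,12.243) [heading=315, draw]
Final: pos=(-4.243,12.243), heading=315, 4 segment(s) drawn
Waypoints (5 total):
(0, 0)
(0, 8)
(-2.828, 10.828)
(-9.899, 17.899)
(-4.243, 12.243)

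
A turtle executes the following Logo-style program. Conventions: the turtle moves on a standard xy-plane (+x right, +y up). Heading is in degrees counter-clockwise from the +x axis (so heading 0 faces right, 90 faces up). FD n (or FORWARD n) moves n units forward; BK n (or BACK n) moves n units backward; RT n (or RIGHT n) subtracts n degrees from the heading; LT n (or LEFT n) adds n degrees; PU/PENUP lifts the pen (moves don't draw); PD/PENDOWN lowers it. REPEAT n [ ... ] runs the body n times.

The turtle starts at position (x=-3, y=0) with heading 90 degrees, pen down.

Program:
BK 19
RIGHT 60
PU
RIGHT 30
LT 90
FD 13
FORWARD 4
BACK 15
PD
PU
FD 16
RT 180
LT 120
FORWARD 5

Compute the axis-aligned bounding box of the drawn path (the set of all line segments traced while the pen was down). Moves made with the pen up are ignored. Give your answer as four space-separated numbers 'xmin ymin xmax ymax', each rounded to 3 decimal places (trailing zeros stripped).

Executing turtle program step by step:
Start: pos=(-3,0), heading=90, pen down
BK 19: (-3,0) -> (-3,-19) [heading=90, draw]
RT 60: heading 90 -> 30
PU: pen up
RT 30: heading 30 -> 0
LT 90: heading 0 -> 90
FD 13: (-3,-19) -> (-3,-6) [heading=90, move]
FD 4: (-3,-6) -> (-3,-2) [heading=90, move]
BK 15: (-3,-2) -> (-3,-17) [heading=90, move]
PD: pen down
PU: pen up
FD 16: (-3,-17) -> (-3,-1) [heading=90, move]
RT 180: heading 90 -> 270
LT 120: heading 270 -> 30
FD 5: (-3,-1) -> (1.33,1.5) [heading=30, move]
Final: pos=(1.33,1.5), heading=30, 1 segment(s) drawn

Segment endpoints: x in {-3, -3}, y in {-19, 0}
xmin=-3, ymin=-19, xmax=-3, ymax=0

Answer: -3 -19 -3 0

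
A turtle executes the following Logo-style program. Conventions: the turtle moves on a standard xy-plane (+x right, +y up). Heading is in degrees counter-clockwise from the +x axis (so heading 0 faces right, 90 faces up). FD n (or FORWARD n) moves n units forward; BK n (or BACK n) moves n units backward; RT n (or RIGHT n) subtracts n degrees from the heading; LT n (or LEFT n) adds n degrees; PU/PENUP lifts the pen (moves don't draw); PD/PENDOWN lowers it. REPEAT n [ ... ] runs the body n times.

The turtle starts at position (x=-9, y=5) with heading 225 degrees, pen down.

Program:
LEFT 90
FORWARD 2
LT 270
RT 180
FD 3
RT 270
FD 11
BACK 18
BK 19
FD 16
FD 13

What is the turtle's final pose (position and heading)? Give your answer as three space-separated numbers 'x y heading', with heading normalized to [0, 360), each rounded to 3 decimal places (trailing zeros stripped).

Executing turtle program step by step:
Start: pos=(-9,5), heading=225, pen down
LT 90: heading 225 -> 315
FD 2: (-9,5) -> (-7.586,3.586) [heading=315, draw]
LT 270: heading 315 -> 225
RT 180: heading 225 -> 45
FD 3: (-7.586,3.586) -> (-5.464,5.707) [heading=45, draw]
RT 270: heading 45 -> 135
FD 11: (-5.464,5.707) -> (-13.243,13.485) [heading=135, draw]
BK 18: (-13.243,13.485) -> (-0.515,0.757) [heading=135, draw]
BK 19: (-0.515,0.757) -> (12.92,-12.678) [heading=135, draw]
FD 16: (12.92,-12.678) -> (1.607,-1.364) [heading=135, draw]
FD 13: (1.607,-1.364) -> (-7.586,7.828) [heading=135, draw]
Final: pos=(-7.586,7.828), heading=135, 7 segment(s) drawn

Answer: -7.586 7.828 135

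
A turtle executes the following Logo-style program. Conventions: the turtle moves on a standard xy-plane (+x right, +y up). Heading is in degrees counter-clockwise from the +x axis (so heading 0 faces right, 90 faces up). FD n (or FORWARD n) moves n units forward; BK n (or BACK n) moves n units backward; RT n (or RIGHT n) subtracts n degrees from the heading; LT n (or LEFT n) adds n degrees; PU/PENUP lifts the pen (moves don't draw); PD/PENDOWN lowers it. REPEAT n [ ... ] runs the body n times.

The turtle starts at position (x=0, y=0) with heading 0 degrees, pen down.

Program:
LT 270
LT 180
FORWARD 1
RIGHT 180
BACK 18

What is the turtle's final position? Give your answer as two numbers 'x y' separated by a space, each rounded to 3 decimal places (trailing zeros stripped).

Answer: 0 19

Derivation:
Executing turtle program step by step:
Start: pos=(0,0), heading=0, pen down
LT 270: heading 0 -> 270
LT 180: heading 270 -> 90
FD 1: (0,0) -> (0,1) [heading=90, draw]
RT 180: heading 90 -> 270
BK 18: (0,1) -> (0,19) [heading=270, draw]
Final: pos=(0,19), heading=270, 2 segment(s) drawn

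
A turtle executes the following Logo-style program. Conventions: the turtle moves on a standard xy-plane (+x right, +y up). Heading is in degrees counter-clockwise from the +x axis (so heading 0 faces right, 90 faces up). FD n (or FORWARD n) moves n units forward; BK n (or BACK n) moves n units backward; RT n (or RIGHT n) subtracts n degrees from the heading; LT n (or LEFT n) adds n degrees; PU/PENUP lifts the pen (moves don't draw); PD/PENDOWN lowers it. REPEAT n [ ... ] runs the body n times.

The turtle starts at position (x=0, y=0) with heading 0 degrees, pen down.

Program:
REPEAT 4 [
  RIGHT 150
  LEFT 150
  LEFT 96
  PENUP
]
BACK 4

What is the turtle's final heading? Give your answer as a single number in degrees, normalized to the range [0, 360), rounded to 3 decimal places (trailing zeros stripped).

Answer: 24

Derivation:
Executing turtle program step by step:
Start: pos=(0,0), heading=0, pen down
REPEAT 4 [
  -- iteration 1/4 --
  RT 150: heading 0 -> 210
  LT 150: heading 210 -> 0
  LT 96: heading 0 -> 96
  PU: pen up
  -- iteration 2/4 --
  RT 150: heading 96 -> 306
  LT 150: heading 306 -> 96
  LT 96: heading 96 -> 192
  PU: pen up
  -- iteration 3/4 --
  RT 150: heading 192 -> 42
  LT 150: heading 42 -> 192
  LT 96: heading 192 -> 288
  PU: pen up
  -- iteration 4/4 --
  RT 150: heading 288 -> 138
  LT 150: heading 138 -> 288
  LT 96: heading 288 -> 24
  PU: pen up
]
BK 4: (0,0) -> (-3.654,-1.627) [heading=24, move]
Final: pos=(-3.654,-1.627), heading=24, 0 segment(s) drawn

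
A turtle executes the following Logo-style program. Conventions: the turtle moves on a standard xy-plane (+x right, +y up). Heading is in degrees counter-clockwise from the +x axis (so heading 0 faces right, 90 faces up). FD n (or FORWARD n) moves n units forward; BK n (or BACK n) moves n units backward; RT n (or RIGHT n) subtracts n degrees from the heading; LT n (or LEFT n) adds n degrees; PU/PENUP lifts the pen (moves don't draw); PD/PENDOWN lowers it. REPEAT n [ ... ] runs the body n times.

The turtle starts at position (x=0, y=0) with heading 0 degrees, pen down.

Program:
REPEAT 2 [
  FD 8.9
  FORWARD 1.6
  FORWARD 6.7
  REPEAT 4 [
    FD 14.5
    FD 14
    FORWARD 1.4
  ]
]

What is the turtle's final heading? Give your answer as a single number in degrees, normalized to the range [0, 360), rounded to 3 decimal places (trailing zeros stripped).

Answer: 0

Derivation:
Executing turtle program step by step:
Start: pos=(0,0), heading=0, pen down
REPEAT 2 [
  -- iteration 1/2 --
  FD 8.9: (0,0) -> (8.9,0) [heading=0, draw]
  FD 1.6: (8.9,0) -> (10.5,0) [heading=0, draw]
  FD 6.7: (10.5,0) -> (17.2,0) [heading=0, draw]
  REPEAT 4 [
    -- iteration 1/4 --
    FD 14.5: (17.2,0) -> (31.7,0) [heading=0, draw]
    FD 14: (31.7,0) -> (45.7,0) [heading=0, draw]
    FD 1.4: (45.7,0) -> (47.1,0) [heading=0, draw]
    -- iteration 2/4 --
    FD 14.5: (47.1,0) -> (61.6,0) [heading=0, draw]
    FD 14: (61.6,0) -> (75.6,0) [heading=0, draw]
    FD 1.4: (75.6,0) -> (77,0) [heading=0, draw]
    -- iteration 3/4 --
    FD 14.5: (77,0) -> (91.5,0) [heading=0, draw]
    FD 14: (91.5,0) -> (105.5,0) [heading=0, draw]
    FD 1.4: (105.5,0) -> (106.9,0) [heading=0, draw]
    -- iteration 4/4 --
    FD 14.5: (106.9,0) -> (121.4,0) [heading=0, draw]
    FD 14: (121.4,0) -> (135.4,0) [heading=0, draw]
    FD 1.4: (135.4,0) -> (136.8,0) [heading=0, draw]
  ]
  -- iteration 2/2 --
  FD 8.9: (136.8,0) -> (145.7,0) [heading=0, draw]
  FD 1.6: (145.7,0) -> (147.3,0) [heading=0, draw]
  FD 6.7: (147.3,0) -> (154,0) [heading=0, draw]
  REPEAT 4 [
    -- iteration 1/4 --
    FD 14.5: (154,0) -> (168.5,0) [heading=0, draw]
    FD 14: (168.5,0) -> (182.5,0) [heading=0, draw]
    FD 1.4: (182.5,0) -> (183.9,0) [heading=0, draw]
    -- iteration 2/4 --
    FD 14.5: (183.9,0) -> (198.4,0) [heading=0, draw]
    FD 14: (198.4,0) -> (212.4,0) [heading=0, draw]
    FD 1.4: (212.4,0) -> (213.8,0) [heading=0, draw]
    -- iteration 3/4 --
    FD 14.5: (213.8,0) -> (228.3,0) [heading=0, draw]
    FD 14: (228.3,0) -> (242.3,0) [heading=0, draw]
    FD 1.4: (242.3,0) -> (243.7,0) [heading=0, draw]
    -- iteration 4/4 --
    FD 14.5: (243.7,0) -> (258.2,0) [heading=0, draw]
    FD 14: (258.2,0) -> (272.2,0) [heading=0, draw]
    FD 1.4: (272.2,0) -> (273.6,0) [heading=0, draw]
  ]
]
Final: pos=(273.6,0), heading=0, 30 segment(s) drawn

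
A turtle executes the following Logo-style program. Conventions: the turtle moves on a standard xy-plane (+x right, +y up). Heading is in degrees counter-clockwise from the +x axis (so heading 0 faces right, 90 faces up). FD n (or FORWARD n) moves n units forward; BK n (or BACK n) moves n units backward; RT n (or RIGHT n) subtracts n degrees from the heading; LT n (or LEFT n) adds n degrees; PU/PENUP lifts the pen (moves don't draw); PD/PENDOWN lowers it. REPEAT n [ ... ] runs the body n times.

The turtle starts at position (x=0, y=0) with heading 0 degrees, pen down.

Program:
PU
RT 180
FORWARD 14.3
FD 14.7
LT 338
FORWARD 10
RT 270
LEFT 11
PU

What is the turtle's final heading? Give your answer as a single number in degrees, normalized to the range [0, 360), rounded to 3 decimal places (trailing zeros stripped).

Answer: 259

Derivation:
Executing turtle program step by step:
Start: pos=(0,0), heading=0, pen down
PU: pen up
RT 180: heading 0 -> 180
FD 14.3: (0,0) -> (-14.3,0) [heading=180, move]
FD 14.7: (-14.3,0) -> (-29,0) [heading=180, move]
LT 338: heading 180 -> 158
FD 10: (-29,0) -> (-38.272,3.746) [heading=158, move]
RT 270: heading 158 -> 248
LT 11: heading 248 -> 259
PU: pen up
Final: pos=(-38.272,3.746), heading=259, 0 segment(s) drawn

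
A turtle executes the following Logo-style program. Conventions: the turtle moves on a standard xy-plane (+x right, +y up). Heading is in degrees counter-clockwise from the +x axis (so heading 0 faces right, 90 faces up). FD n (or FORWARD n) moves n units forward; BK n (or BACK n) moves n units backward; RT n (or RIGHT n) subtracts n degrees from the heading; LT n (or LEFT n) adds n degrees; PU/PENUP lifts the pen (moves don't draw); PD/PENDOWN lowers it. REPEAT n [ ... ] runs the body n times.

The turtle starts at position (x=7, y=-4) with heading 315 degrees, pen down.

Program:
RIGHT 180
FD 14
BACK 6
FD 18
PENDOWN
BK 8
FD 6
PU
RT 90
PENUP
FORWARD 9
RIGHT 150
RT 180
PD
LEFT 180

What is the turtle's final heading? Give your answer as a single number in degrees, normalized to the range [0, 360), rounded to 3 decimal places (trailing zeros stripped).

Executing turtle program step by step:
Start: pos=(7,-4), heading=315, pen down
RT 180: heading 315 -> 135
FD 14: (7,-4) -> (-2.899,5.899) [heading=135, draw]
BK 6: (-2.899,5.899) -> (1.343,1.657) [heading=135, draw]
FD 18: (1.343,1.657) -> (-11.385,14.385) [heading=135, draw]
PD: pen down
BK 8: (-11.385,14.385) -> (-5.728,8.728) [heading=135, draw]
FD 6: (-5.728,8.728) -> (-9.971,12.971) [heading=135, draw]
PU: pen up
RT 90: heading 135 -> 45
PU: pen up
FD 9: (-9.971,12.971) -> (-3.607,19.335) [heading=45, move]
RT 150: heading 45 -> 255
RT 180: heading 255 -> 75
PD: pen down
LT 180: heading 75 -> 255
Final: pos=(-3.607,19.335), heading=255, 5 segment(s) drawn

Answer: 255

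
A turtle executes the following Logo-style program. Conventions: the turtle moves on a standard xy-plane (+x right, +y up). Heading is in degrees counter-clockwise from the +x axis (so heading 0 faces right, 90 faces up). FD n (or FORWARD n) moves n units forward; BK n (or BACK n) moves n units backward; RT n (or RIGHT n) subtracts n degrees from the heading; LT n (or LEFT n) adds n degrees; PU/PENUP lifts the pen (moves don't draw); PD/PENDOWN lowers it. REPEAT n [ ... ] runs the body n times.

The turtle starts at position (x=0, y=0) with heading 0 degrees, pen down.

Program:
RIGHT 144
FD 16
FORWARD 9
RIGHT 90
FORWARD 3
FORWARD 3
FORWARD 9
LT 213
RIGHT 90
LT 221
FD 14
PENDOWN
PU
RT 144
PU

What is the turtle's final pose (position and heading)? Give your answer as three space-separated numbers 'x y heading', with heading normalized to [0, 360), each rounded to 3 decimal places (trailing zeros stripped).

Executing turtle program step by step:
Start: pos=(0,0), heading=0, pen down
RT 144: heading 0 -> 216
FD 16: (0,0) -> (-12.944,-9.405) [heading=216, draw]
FD 9: (-12.944,-9.405) -> (-20.225,-14.695) [heading=216, draw]
RT 90: heading 216 -> 126
FD 3: (-20.225,-14.695) -> (-21.989,-12.268) [heading=126, draw]
FD 3: (-21.989,-12.268) -> (-23.752,-9.841) [heading=126, draw]
FD 9: (-23.752,-9.841) -> (-29.042,-2.559) [heading=126, draw]
LT 213: heading 126 -> 339
RT 90: heading 339 -> 249
LT 221: heading 249 -> 110
FD 14: (-29.042,-2.559) -> (-33.83,10.596) [heading=110, draw]
PD: pen down
PU: pen up
RT 144: heading 110 -> 326
PU: pen up
Final: pos=(-33.83,10.596), heading=326, 6 segment(s) drawn

Answer: -33.83 10.596 326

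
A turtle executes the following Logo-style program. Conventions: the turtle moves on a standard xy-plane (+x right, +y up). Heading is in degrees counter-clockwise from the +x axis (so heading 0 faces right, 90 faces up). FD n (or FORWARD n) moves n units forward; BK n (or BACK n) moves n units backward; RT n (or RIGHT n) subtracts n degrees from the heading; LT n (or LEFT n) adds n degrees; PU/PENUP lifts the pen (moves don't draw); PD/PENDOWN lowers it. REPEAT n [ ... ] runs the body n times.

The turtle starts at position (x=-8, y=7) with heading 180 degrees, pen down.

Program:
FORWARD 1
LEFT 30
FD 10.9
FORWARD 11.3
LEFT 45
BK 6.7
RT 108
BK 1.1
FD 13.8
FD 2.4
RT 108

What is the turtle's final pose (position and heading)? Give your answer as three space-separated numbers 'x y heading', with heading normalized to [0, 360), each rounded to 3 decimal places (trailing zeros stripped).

Executing turtle program step by step:
Start: pos=(-8,7), heading=180, pen down
FD 1: (-8,7) -> (-9,7) [heading=180, draw]
LT 30: heading 180 -> 210
FD 10.9: (-9,7) -> (-18.44,1.55) [heading=210, draw]
FD 11.3: (-18.44,1.55) -> (-28.226,-4.1) [heading=210, draw]
LT 45: heading 210 -> 255
BK 6.7: (-28.226,-4.1) -> (-26.492,2.372) [heading=255, draw]
RT 108: heading 255 -> 147
BK 1.1: (-26.492,2.372) -> (-25.569,1.773) [heading=147, draw]
FD 13.8: (-25.569,1.773) -> (-37.143,9.289) [heading=147, draw]
FD 2.4: (-37.143,9.289) -> (-39.156,10.596) [heading=147, draw]
RT 108: heading 147 -> 39
Final: pos=(-39.156,10.596), heading=39, 7 segment(s) drawn

Answer: -39.156 10.596 39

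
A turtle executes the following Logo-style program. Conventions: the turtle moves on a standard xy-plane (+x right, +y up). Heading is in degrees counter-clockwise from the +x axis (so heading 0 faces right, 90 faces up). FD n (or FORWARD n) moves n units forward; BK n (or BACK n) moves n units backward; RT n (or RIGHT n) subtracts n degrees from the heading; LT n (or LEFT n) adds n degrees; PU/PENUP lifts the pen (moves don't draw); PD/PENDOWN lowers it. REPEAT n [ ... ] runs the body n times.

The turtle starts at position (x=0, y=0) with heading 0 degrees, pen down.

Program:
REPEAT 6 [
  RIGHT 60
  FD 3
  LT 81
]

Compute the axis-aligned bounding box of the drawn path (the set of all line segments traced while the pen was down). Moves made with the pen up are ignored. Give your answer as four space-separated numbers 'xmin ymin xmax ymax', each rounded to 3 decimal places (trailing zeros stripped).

Answer: 0 -5.413 14.542 0

Derivation:
Executing turtle program step by step:
Start: pos=(0,0), heading=0, pen down
REPEAT 6 [
  -- iteration 1/6 --
  RT 60: heading 0 -> 300
  FD 3: (0,0) -> (1.5,-2.598) [heading=300, draw]
  LT 81: heading 300 -> 21
  -- iteration 2/6 --
  RT 60: heading 21 -> 321
  FD 3: (1.5,-2.598) -> (3.831,-4.486) [heading=321, draw]
  LT 81: heading 321 -> 42
  -- iteration 3/6 --
  RT 60: heading 42 -> 342
  FD 3: (3.831,-4.486) -> (6.685,-5.413) [heading=342, draw]
  LT 81: heading 342 -> 63
  -- iteration 4/6 --
  RT 60: heading 63 -> 3
  FD 3: (6.685,-5.413) -> (9.68,-5.256) [heading=3, draw]
  LT 81: heading 3 -> 84
  -- iteration 5/6 --
  RT 60: heading 84 -> 24
  FD 3: (9.68,-5.256) -> (12.421,-4.036) [heading=24, draw]
  LT 81: heading 24 -> 105
  -- iteration 6/6 --
  RT 60: heading 105 -> 45
  FD 3: (12.421,-4.036) -> (14.542,-1.915) [heading=45, draw]
  LT 81: heading 45 -> 126
]
Final: pos=(14.542,-1.915), heading=126, 6 segment(s) drawn

Segment endpoints: x in {0, 1.5, 3.831, 6.685, 9.68, 12.421, 14.542}, y in {-5.413, -5.256, -4.486, -4.036, -2.598, -1.915, 0}
xmin=0, ymin=-5.413, xmax=14.542, ymax=0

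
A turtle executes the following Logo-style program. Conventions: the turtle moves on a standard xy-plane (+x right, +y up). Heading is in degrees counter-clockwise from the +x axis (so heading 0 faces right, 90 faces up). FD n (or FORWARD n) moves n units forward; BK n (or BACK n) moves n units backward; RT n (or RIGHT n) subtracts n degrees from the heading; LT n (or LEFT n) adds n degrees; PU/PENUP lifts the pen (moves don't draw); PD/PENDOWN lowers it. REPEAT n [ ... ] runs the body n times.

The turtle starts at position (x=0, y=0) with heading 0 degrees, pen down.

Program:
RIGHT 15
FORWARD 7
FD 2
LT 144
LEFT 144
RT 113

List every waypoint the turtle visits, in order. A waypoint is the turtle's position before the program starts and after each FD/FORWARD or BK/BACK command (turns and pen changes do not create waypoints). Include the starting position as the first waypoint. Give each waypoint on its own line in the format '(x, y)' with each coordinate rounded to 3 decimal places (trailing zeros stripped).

Answer: (0, 0)
(6.761, -1.812)
(8.693, -2.329)

Derivation:
Executing turtle program step by step:
Start: pos=(0,0), heading=0, pen down
RT 15: heading 0 -> 345
FD 7: (0,0) -> (6.761,-1.812) [heading=345, draw]
FD 2: (6.761,-1.812) -> (8.693,-2.329) [heading=345, draw]
LT 144: heading 345 -> 129
LT 144: heading 129 -> 273
RT 113: heading 273 -> 160
Final: pos=(8.693,-2.329), heading=160, 2 segment(s) drawn
Waypoints (3 total):
(0, 0)
(6.761, -1.812)
(8.693, -2.329)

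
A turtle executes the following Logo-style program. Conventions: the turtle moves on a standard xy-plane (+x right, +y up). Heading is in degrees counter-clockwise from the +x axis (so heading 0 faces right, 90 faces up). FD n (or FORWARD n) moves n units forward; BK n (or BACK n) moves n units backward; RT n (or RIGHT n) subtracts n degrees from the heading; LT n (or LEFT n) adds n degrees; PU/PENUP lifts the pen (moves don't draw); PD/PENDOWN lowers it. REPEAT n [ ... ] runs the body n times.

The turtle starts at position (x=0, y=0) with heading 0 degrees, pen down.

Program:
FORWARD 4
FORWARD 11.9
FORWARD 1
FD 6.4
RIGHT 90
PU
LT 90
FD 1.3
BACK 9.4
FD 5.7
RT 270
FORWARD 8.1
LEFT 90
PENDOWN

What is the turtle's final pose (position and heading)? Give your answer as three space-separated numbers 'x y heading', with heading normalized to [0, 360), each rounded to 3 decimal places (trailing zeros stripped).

Executing turtle program step by step:
Start: pos=(0,0), heading=0, pen down
FD 4: (0,0) -> (4,0) [heading=0, draw]
FD 11.9: (4,0) -> (15.9,0) [heading=0, draw]
FD 1: (15.9,0) -> (16.9,0) [heading=0, draw]
FD 6.4: (16.9,0) -> (23.3,0) [heading=0, draw]
RT 90: heading 0 -> 270
PU: pen up
LT 90: heading 270 -> 0
FD 1.3: (23.3,0) -> (24.6,0) [heading=0, move]
BK 9.4: (24.6,0) -> (15.2,0) [heading=0, move]
FD 5.7: (15.2,0) -> (20.9,0) [heading=0, move]
RT 270: heading 0 -> 90
FD 8.1: (20.9,0) -> (20.9,8.1) [heading=90, move]
LT 90: heading 90 -> 180
PD: pen down
Final: pos=(20.9,8.1), heading=180, 4 segment(s) drawn

Answer: 20.9 8.1 180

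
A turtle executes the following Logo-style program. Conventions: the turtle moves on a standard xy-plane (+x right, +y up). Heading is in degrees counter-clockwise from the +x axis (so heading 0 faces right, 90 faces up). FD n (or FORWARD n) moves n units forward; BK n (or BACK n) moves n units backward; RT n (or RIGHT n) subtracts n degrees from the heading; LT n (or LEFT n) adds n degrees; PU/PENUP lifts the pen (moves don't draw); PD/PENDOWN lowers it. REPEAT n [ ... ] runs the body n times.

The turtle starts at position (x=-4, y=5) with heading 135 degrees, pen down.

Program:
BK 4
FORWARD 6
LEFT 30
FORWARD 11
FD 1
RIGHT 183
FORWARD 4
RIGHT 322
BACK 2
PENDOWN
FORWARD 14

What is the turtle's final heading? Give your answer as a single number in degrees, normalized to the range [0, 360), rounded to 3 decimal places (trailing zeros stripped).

Executing turtle program step by step:
Start: pos=(-4,5), heading=135, pen down
BK 4: (-4,5) -> (-1.172,2.172) [heading=135, draw]
FD 6: (-1.172,2.172) -> (-5.414,6.414) [heading=135, draw]
LT 30: heading 135 -> 165
FD 11: (-5.414,6.414) -> (-16.039,9.261) [heading=165, draw]
FD 1: (-16.039,9.261) -> (-17.005,9.52) [heading=165, draw]
RT 183: heading 165 -> 342
FD 4: (-17.005,9.52) -> (-13.201,8.284) [heading=342, draw]
RT 322: heading 342 -> 20
BK 2: (-13.201,8.284) -> (-15.08,7.6) [heading=20, draw]
PD: pen down
FD 14: (-15.08,7.6) -> (-1.925,12.388) [heading=20, draw]
Final: pos=(-1.925,12.388), heading=20, 7 segment(s) drawn

Answer: 20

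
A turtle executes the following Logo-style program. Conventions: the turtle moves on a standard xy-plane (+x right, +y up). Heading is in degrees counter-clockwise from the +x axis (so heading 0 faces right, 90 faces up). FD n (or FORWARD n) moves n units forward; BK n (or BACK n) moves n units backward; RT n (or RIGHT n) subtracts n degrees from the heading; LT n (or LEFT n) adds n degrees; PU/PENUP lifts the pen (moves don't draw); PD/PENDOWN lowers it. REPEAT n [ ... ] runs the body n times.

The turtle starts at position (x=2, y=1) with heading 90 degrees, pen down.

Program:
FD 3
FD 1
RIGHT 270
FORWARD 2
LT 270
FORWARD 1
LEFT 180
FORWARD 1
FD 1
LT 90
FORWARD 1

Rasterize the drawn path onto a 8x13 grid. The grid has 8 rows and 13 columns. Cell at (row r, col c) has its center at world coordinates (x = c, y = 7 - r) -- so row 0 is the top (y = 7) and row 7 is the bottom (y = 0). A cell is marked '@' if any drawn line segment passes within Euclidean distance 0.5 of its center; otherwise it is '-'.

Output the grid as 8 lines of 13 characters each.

Segment 0: (2,1) -> (2,4)
Segment 1: (2,4) -> (2,5)
Segment 2: (2,5) -> (0,5)
Segment 3: (0,5) -> (0,6)
Segment 4: (0,6) -> (-0,5)
Segment 5: (-0,5) -> (-0,4)
Segment 6: (-0,4) -> (1,4)

Answer: -------------
@------------
@@@----------
@@@----------
--@----------
--@----------
--@----------
-------------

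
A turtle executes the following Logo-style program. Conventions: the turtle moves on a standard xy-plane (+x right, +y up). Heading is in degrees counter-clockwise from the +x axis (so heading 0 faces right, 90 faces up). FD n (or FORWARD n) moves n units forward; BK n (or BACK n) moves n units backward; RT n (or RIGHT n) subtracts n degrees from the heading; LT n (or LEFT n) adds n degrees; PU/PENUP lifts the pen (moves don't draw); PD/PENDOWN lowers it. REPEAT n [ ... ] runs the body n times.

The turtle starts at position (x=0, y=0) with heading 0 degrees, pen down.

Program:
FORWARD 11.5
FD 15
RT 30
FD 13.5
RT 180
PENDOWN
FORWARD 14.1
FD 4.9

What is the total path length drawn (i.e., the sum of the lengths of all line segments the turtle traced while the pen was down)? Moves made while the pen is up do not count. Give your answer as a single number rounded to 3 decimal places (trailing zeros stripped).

Answer: 59

Derivation:
Executing turtle program step by step:
Start: pos=(0,0), heading=0, pen down
FD 11.5: (0,0) -> (11.5,0) [heading=0, draw]
FD 15: (11.5,0) -> (26.5,0) [heading=0, draw]
RT 30: heading 0 -> 330
FD 13.5: (26.5,0) -> (38.191,-6.75) [heading=330, draw]
RT 180: heading 330 -> 150
PD: pen down
FD 14.1: (38.191,-6.75) -> (25.98,0.3) [heading=150, draw]
FD 4.9: (25.98,0.3) -> (21.737,2.75) [heading=150, draw]
Final: pos=(21.737,2.75), heading=150, 5 segment(s) drawn

Segment lengths:
  seg 1: (0,0) -> (11.5,0), length = 11.5
  seg 2: (11.5,0) -> (26.5,0), length = 15
  seg 3: (26.5,0) -> (38.191,-6.75), length = 13.5
  seg 4: (38.191,-6.75) -> (25.98,0.3), length = 14.1
  seg 5: (25.98,0.3) -> (21.737,2.75), length = 4.9
Total = 59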